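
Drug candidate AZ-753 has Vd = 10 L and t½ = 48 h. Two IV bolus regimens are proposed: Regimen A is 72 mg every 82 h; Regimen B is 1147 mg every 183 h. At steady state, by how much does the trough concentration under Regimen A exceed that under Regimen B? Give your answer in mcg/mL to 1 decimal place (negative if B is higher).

-5.6 mcg/mL

Regimen A: f = (1/2)^(82/48) ≈ 0.3060; Cmin,ss = (72/10)·f/(1−f) ≈ 3.175 mcg/mL.
Regimen B: f = (1/2)^(183/48) ≈ 0.0712; Cmin,ss = (1147/10)·f/(1−f) ≈ 8.793 mcg/mL.
Difference ≈ 3.175 − 8.793 ≈ -5.618 mcg/mL.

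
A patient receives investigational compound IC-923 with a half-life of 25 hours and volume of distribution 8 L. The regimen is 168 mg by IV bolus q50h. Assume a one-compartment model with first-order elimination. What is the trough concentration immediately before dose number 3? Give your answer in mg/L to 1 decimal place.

f = (1/2)^(τ/t½) = (1/2)^(50/25) ≈ 0.2500.
C₀ = D/Vd = 168/8 ≈ 21.000 mg/L.
Before the 3rd dose, 2 doses have been given. Superposition: Cmin = C₀·(f + f²).
≈ 21.000 × (0.2500 + 0.0625) ≈ 21.000 × 0.3125 ≈ 6.562 mg/L.

6.6 mg/L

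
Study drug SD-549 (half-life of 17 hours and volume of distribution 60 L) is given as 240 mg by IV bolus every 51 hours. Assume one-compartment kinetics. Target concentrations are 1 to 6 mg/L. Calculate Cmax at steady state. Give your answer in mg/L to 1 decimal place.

4.6 mg/L

The dosing interval is 3 half-lives, so f = 2^(−3) = 0.125.
Accumulation ratio R = 1/(1 − f) = 1/0.875 = 8/7.
Single-dose peak C₀ = D/Vd = 240/60 = 4 mg/L.
Steady-state peak Cmax,ss = C₀·R = 4 × 8/7 ≈ 4.571 mg/L.
Peak 4.6 mg/L vs MTC 6 mg/L: below toxic threshold.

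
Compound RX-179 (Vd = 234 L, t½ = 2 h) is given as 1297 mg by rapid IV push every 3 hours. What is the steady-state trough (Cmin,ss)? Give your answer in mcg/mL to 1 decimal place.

Over one 3-h interval, 3/2 ≈ 1.5 half-lives elapse, leaving f ≈ 0.3536 of each dose.
Each bolus raises the concentration by D/Vd = 1297/234 ≈ 5.543 mcg/mL.
Steady-state trough Cmin,ss = C₀·f/(1−f) ≈ 5.543 × 0.3536/0.6464 ≈ 3.032 mcg/mL.

3.0 mcg/mL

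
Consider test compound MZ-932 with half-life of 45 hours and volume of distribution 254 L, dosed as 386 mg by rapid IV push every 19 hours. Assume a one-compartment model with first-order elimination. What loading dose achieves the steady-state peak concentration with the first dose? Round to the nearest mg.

1521 mg

f = (1/2)^(19/45) ≈ 0.746274; accumulation ratio R = 1/(1−f) ≈ 3.94126.
Loading dose to hit Cmax,ss on first dose: D_load = D_maint·R ≈ 386 × 3.94126 ≈ 1521.33 mg.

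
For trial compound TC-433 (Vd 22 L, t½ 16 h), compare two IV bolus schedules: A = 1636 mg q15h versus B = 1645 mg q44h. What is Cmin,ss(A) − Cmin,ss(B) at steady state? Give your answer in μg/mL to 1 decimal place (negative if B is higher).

Regimen A: f = (1/2)^(15/16) ≈ 0.5221; Cmin,ss = (1636/22)·f/(1−f) ≈ 81.241 μg/mL.
Regimen B: f = (1/2)^(44/16) ≈ 0.1487; Cmin,ss = (1645/22)·f/(1−f) ≈ 13.061 μg/mL.
Difference ≈ 81.241 − 13.061 ≈ 68.180 μg/mL.

68.2 μg/mL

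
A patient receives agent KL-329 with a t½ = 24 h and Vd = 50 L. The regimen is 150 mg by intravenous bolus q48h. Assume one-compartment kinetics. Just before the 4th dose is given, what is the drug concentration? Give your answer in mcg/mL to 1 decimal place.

f = (1/2)^(τ/t½) = (1/2)^(48/24) ≈ 0.2500.
C₀ = D/Vd = 150/50 ≈ 3.000 mcg/mL.
Before the 4th dose, 3 doses have been given. Superposition: Cmin = C₀·(f + f² + … + f^3).
≈ 3.000 × (0.2500 + 0.0625 + 0.0156) ≈ 3.000 × 0.3281 ≈ 0.984 mcg/mL.

1.0 mcg/mL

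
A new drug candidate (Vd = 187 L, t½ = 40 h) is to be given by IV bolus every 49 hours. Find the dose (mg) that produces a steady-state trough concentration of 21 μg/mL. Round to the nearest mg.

τ/t½ = 49/40 ≈ 1.225, so f = (1/2)^(49/40) ≈ 0.427798.
Cmin,ss = (D/Vd)·f/(1−f), so D = Cmin,ss·Vd·(1−f)/f.
D = 21 × 187 × (1−f)/f ≈ 21 × 187 × 1.33755 ≈ 5252.56 mg.

5253 mg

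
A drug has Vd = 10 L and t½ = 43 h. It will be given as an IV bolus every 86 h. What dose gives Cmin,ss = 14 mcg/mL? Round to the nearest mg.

420 mg

τ/t½ = 86/43 ≈ 2, so f = (1/2)^(86/43) ≈ 0.250000.
Cmin,ss = (D/Vd)·f/(1−f), so D = Cmin,ss·Vd·(1−f)/f.
D = 14 × 10 × (1−f)/f ≈ 14 × 10 × 3.00000 ≈ 420.00 mg.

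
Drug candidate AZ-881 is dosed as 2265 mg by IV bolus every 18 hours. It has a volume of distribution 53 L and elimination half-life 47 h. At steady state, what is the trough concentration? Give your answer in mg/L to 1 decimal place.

140.6 mg/L

Over one 18-h interval, 18/47 ≈ 0.38298 half-lives elapse, leaving f ≈ 0.7669 of each dose.
Accumulation ratio R = 1/(1 − f) ≈ 1/0.2331 ≈ 4.2900.
Each bolus raises the concentration by D/Vd = 2265/53 ≈ 42.736 mg/L.
Cmax,ss = C₀/(1 − f) ≈ 42.736/0.2331 ≈ 183.338 mg/L.
Steady-state trough Cmin,ss = Cmax,ss·f ≈ 183.338 × 0.7669 ≈ 140.602 mg/L.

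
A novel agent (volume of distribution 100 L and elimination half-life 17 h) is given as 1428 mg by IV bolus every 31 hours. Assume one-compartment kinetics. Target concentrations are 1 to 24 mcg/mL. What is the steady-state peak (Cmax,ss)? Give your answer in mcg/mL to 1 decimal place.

19.9 mcg/mL

Over one 31-h interval, 31/17 ≈ 1.8235 half-lives elapse, leaving f ≈ 0.2825 of each dose.
At steady state, accumulation factor R = 1/(1 − e^(−kτ)) ≈ 1.3937.
Single-dose peak C₀ = D/Vd = 1428/100 ≈ 14.280 mcg/mL.
Steady-state peak Cmax,ss = C₀·R ≈ 14.280 × 1.3937 ≈ 19.902 mcg/mL.
Peak 19.9 mcg/mL vs MTC 24 mcg/mL: below toxic threshold.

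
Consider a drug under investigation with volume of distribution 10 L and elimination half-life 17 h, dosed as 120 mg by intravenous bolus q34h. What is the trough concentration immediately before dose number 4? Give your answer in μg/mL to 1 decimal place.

3.9 μg/mL

f = (1/2)^(τ/t½) = (1/2)^(34/17) ≈ 0.2500.
C₀ = D/Vd = 120/10 ≈ 12.000 μg/mL.
Before the 4th dose, 3 doses have been given. Superposition: Cmin = C₀·(f + f² + … + f^3).
≈ 12.000 × (0.2500 + 0.0625 + 0.0156) ≈ 12.000 × 0.3281 ≈ 3.937 μg/mL.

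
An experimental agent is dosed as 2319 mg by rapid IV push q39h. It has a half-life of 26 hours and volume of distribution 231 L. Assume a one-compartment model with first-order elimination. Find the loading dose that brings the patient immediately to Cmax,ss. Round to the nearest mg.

f = (1/2)^(39/26) ≈ 0.353553; accumulation ratio R = 1/(1−f) ≈ 1.54692.
Loading dose to hit Cmax,ss on first dose: D_load = D_maint·R ≈ 2319 × 1.54692 ≈ 3587.31 mg.

3587 mg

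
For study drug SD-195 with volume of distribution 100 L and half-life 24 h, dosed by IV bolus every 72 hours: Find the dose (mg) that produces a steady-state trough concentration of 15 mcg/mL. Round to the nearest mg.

10500 mg

τ/t½ = 72/24 ≈ 3, so f = (1/2)^(72/24) ≈ 0.125000.
Cmin,ss = (D/Vd)·f/(1−f), so D = Cmin,ss·Vd·(1−f)/f.
D = 15 × 100 × (1−f)/f ≈ 15 × 100 × 7.00000 ≈ 10500.00 mg.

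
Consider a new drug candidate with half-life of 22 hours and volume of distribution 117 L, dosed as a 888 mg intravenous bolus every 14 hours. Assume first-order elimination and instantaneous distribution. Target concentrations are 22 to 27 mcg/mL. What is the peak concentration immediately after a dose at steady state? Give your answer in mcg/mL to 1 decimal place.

τ/t½ = 14/22 ≈ 0.63636, so fraction remaining f = (1/2)^(14/22) ≈ 0.6433.
At steady state, accumulation factor R = 1/(1 − e^(−kτ)) ≈ 2.8035.
Each bolus raises the concentration by D/Vd = 888/117 ≈ 7.590 mcg/mL.
Cmax,ss = C₀/(1 − f) ≈ 7.590/0.3567 ≈ 21.278 mcg/mL.
Peak 21.3 mcg/mL vs MTC 27 mcg/mL: below toxic threshold.

21.3 mcg/mL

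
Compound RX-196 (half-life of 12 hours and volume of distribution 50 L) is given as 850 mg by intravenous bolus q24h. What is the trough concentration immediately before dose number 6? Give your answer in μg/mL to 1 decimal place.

5.7 μg/mL

f = (1/2)^(τ/t½) = (1/2)^(24/12) ≈ 0.2500.
C₀ = D/Vd = 850/50 ≈ 17.000 μg/mL.
Before the 6th dose, 5 doses have been given. Superposition: Cmin = C₀·(f + f² + … + f^5).
≈ 17.000 × (0.2500 + 0.0625 + 0.0156 + 0.0039 + 0.0010) ≈ 17.000 × 0.3330 ≈ 5.661 μg/mL.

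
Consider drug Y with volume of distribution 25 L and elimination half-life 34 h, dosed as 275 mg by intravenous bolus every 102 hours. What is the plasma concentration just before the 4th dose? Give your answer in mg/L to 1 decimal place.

1.6 mg/L

f = (1/2)^(τ/t½) = (1/2)^(102/34) ≈ 0.1250.
C₀ = D/Vd = 275/25 ≈ 11.000 mg/L.
Before the 4th dose, 3 doses have been given. Superposition: Cmin = C₀·(f + f² + … + f^3).
≈ 11.000 × (0.1250 + 0.0156 + 0.0020) ≈ 11.000 × 0.1426 ≈ 1.569 mg/L.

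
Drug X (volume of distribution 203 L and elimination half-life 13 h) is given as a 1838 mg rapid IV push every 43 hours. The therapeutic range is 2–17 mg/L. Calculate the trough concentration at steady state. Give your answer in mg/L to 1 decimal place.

τ/t½ = 43/13 ≈ 3.3077, so fraction remaining f = (1/2)^(43/13) ≈ 0.1010.
Accumulation ratio R = 1/(1 − f) ≈ 1/0.8990 ≈ 1.1123.
Single-dose peak C₀ = D/Vd = 1838/203 ≈ 9.054 mg/L.
Cmax,ss = C₀/(1 − f) ≈ 9.054/0.8990 ≈ 10.071 mg/L.
One interval later, Cmin,ss = Cmax,ss·e^(−kτ) ≈ 10.071 × 0.1010 ≈ 1.017 mg/L.
Trough 1.0 mg/L vs MEC 2 mg/L: subtherapeutic.

1.0 mg/L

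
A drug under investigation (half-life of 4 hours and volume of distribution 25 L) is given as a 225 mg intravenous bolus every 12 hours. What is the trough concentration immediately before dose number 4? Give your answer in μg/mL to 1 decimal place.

1.3 μg/mL

f = (1/2)^(τ/t½) = (1/2)^(12/4) ≈ 0.1250.
C₀ = D/Vd = 225/25 ≈ 9.000 μg/mL.
Before the 4th dose, 3 doses have been given. Superposition: Cmin = C₀·(f + f² + … + f^3).
≈ 9.000 × (0.1250 + 0.0156 + 0.0020) ≈ 9.000 × 0.1426 ≈ 1.283 μg/mL.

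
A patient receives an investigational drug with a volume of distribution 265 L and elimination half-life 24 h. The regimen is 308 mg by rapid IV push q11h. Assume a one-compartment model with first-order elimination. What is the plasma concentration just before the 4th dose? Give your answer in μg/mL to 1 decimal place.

1.9 μg/mL

f = (1/2)^(τ/t½) = (1/2)^(11/24) ≈ 0.7278.
C₀ = D/Vd = 308/265 ≈ 1.162 μg/mL.
Before the 4th dose, 3 doses have been given. Superposition: Cmin = C₀·(f + f² + … + f^3).
≈ 1.162 × (0.7278 + 0.5297 + 0.3855) ≈ 1.162 × 1.6430 ≈ 1.909 μg/mL.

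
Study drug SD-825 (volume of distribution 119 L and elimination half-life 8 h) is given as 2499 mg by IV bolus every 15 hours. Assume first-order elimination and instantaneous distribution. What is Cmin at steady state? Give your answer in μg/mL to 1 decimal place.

k = ln2/t½ = ln2/8 ≈ 0.086643 h⁻¹; fraction remaining f = e^(−kτ) = e^(−0.086643×15) ≈ 0.2726.
Accumulation ratio R = 1/(1 − f) ≈ 1/0.7274 ≈ 1.3748.
Each bolus raises the concentration by D/Vd = 2499/119 ≈ 21.000 μg/mL.
Cmax,ss = C₀/(1 − f) ≈ 21.000/0.7274 ≈ 28.870 μg/mL.
One interval later, Cmin,ss = Cmax,ss·e^(−kτ) ≈ 28.870 × 0.2726 ≈ 7.870 μg/mL.

7.9 μg/mL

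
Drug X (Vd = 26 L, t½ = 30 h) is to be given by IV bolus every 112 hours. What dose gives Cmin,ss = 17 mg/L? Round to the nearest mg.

τ/t½ = 112/30 ≈ 3.7333, so f = (1/2)^(112/30) ≈ 0.075189.
Cmin,ss = (D/Vd)·f/(1−f), so D = Cmin,ss·Vd·(1−f)/f.
D = 17 × 26 × (1−f)/f ≈ 17 × 26 × 12.29982 ≈ 5436.52 mg.

5437 mg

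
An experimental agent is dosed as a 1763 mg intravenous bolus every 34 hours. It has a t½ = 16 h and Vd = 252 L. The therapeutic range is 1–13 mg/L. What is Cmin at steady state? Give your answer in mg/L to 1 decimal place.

τ/t½ = 34/16 ≈ 2.125, so fraction remaining f = (1/2)^(34/16) ≈ 0.2293.
Single-dose peak C₀ = D/Vd = 1763/252 ≈ 6.996 mg/L.
Steady-state trough Cmin,ss = C₀·f/(1−f) ≈ 6.996 × 0.2293/0.7707 ≈ 2.081 mg/L.
Trough 2.1 mg/L vs MEC 1 mg/L: adequate.

2.1 mg/L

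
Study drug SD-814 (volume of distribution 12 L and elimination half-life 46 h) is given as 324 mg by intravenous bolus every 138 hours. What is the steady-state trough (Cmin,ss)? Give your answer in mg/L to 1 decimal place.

τ = 138 h = 3 half-lives, so f = (1/2)^3 = 0.125.
Accumulation ratio R = 1/(1 − f) = 1/0.875 = 8/7.
Single-dose peak C₀ = D/Vd = 324/12 = 27 mg/L.
Steady-state peak Cmax,ss = C₀·R = 27 × 8/7 ≈ 30.857 mg/L.
Steady-state trough Cmin,ss = Cmax,ss·f ≈ 30.857 × 0.125 ≈ 3.857 mg/L.

3.9 mg/L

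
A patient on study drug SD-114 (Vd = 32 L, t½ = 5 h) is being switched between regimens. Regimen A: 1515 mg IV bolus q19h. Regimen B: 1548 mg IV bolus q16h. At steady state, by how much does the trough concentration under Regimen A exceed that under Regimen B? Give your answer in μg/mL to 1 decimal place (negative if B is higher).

Regimen A: f = (1/2)^(19/5) ≈ 0.0718; Cmin,ss = (1515/32)·f/(1−f) ≈ 3.662 μg/mL.
Regimen B: f = (1/2)^(16/5) ≈ 0.1088; Cmin,ss = (1548/32)·f/(1−f) ≈ 5.906 μg/mL.
Difference ≈ 3.662 − 5.906 ≈ -2.244 μg/mL.

-2.2 μg/mL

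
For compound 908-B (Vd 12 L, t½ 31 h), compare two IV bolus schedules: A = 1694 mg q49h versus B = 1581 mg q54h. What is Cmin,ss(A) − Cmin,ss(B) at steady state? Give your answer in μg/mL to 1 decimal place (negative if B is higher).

Regimen A: f = (1/2)^(49/31) ≈ 0.3343; Cmin,ss = (1694/12)·f/(1−f) ≈ 70.891 μg/mL.
Regimen B: f = (1/2)^(54/31) ≈ 0.2990; Cmin,ss = (1581/12)·f/(1−f) ≈ 56.196 μg/mL.
Difference ≈ 70.891 − 56.196 ≈ 14.695 μg/mL.

14.7 μg/mL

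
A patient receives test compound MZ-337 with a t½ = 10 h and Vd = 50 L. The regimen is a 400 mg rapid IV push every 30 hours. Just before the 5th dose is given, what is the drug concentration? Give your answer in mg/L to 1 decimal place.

1.1 mg/L

f = (1/2)^(τ/t½) = (1/2)^(30/10) ≈ 0.1250.
C₀ = D/Vd = 400/50 ≈ 8.000 mg/L.
Before the 5th dose, 4 doses have been given. Superposition: Cmin = C₀·(f + f² + … + f^4).
≈ 8.000 × (0.1250 + 0.0156 + 0.0020 + 0.0002) ≈ 8.000 × 0.1428 ≈ 1.142 mg/L.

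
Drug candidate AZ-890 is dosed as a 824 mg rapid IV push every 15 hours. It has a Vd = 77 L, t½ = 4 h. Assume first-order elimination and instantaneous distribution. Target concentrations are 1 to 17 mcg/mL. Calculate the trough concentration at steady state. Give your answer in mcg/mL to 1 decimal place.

0.9 mcg/mL

Over one 15-h interval, 15/4 ≈ 3.75 half-lives elapse, leaving f ≈ 0.0743 of each dose.
Accumulation ratio R = 1/(1 − f) ≈ 1/0.9257 ≈ 1.0803.
Single-dose peak C₀ = D/Vd = 824/77 ≈ 10.701 mcg/mL.
Cmax,ss = C₀/(1 − f) ≈ 10.701/0.9257 ≈ 11.560 mcg/mL.
One interval later, Cmin,ss = Cmax,ss·e^(−kτ) ≈ 11.560 × 0.0743 ≈ 0.859 mcg/mL.
Trough 0.9 mcg/mL vs MEC 1 mcg/mL: subtherapeutic.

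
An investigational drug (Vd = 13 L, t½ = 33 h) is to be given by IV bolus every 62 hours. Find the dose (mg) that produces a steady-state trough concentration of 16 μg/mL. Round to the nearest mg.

τ/t½ = 62/33 ≈ 1.8788, so f = (1/2)^(62/33) ≈ 0.271912.
Cmin,ss = (D/Vd)·f/(1−f), so D = Cmin,ss·Vd·(1−f)/f.
D = 16 × 13 × (1−f)/f ≈ 16 × 13 × 2.67766 ≈ 556.95 mg.

557 mg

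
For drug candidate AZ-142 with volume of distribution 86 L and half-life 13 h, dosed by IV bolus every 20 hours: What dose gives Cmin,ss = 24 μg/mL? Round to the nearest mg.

3932 mg

τ/t½ = 20/13 ≈ 1.5385, so f = (1/2)^(20/13) ≈ 0.344252.
Cmin,ss = (D/Vd)·f/(1−f), so D = Cmin,ss·Vd·(1−f)/f.
D = 24 × 86 × (1−f)/f ≈ 24 × 86 × 1.90485 ≈ 3931.61 mg.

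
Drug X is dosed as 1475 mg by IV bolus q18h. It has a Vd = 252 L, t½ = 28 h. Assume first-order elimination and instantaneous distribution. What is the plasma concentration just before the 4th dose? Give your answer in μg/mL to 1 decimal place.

f = (1/2)^(τ/t½) = (1/2)^(18/28) ≈ 0.6404.
C₀ = D/Vd = 1475/252 ≈ 5.853 μg/mL.
Before the 4th dose, 3 doses have been given. Superposition: Cmin = C₀·(f + f² + … + f^3).
≈ 5.853 × (0.6404 + 0.4101 + 0.2626) ≈ 5.853 × 1.3131 ≈ 7.686 μg/mL.

7.7 μg/mL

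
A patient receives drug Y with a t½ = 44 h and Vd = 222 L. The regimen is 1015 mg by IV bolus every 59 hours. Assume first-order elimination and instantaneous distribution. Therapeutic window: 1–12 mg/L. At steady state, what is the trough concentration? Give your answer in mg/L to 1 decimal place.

k = ln2/t½ = ln2/44 ≈ 0.015753 h⁻¹; fraction remaining f = e^(−kτ) = e^(−0.015753×59) ≈ 0.3948.
At steady state, accumulation factor R = 1/(1 − e^(−kτ)) ≈ 1.6523.
Each bolus raises the concentration by D/Vd = 1015/222 ≈ 4.572 mg/L.
Steady-state peak Cmax,ss = C₀·R ≈ 4.572 × 1.6523 ≈ 7.554 mg/L.
Steady-state trough Cmin,ss = Cmax,ss·f ≈ 7.554 × 0.3948 ≈ 2.982 mg/L.
Trough 3.0 mg/L vs MEC 1 mg/L: adequate.

3.0 mg/L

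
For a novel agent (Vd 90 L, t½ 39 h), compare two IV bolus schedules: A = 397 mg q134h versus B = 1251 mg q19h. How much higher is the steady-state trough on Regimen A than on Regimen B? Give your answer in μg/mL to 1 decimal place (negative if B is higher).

Regimen A: f = (1/2)^(134/39) ≈ 0.0924; Cmin,ss = (397/90)·f/(1−f) ≈ 0.449 μg/mL.
Regimen B: f = (1/2)^(19/39) ≈ 0.7134; Cmin,ss = (1251/90)·f/(1−f) ≈ 34.600 μg/mL.
Difference ≈ 0.449 − 34.600 ≈ -34.151 μg/mL.

-34.2 μg/mL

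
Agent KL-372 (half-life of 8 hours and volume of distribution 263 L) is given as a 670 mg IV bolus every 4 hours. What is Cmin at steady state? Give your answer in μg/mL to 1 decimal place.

k = ln2/t½ = ln2/8 ≈ 0.086643 h⁻¹; fraction remaining f = e^(−kτ) = e^(−0.086643×4) ≈ 0.7071.
At steady state, accumulation factor R = 1/(1 − e^(−kτ)) ≈ 3.4141.
Single-dose peak C₀ = D/Vd = 670/263 ≈ 2.548 μg/mL.
Cmax,ss = C₀/(1 − f) ≈ 2.548/0.2929 ≈ 8.699 μg/mL.
One interval later, Cmin,ss = Cmax,ss·e^(−kτ) ≈ 8.699 × 0.7071 ≈ 6.151 μg/mL.

6.2 μg/mL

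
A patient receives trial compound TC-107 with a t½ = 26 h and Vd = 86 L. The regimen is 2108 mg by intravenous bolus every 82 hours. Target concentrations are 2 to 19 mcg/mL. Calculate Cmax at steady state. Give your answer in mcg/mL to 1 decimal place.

27.6 mcg/mL

Over one 82-h interval, 82/26 ≈ 3.1538 half-lives elapse, leaving f ≈ 0.1124 of each dose.
Accumulation ratio R = 1/(1 − f) ≈ 1/0.8876 ≈ 1.1266.
Each bolus raises the concentration by D/Vd = 2108/86 ≈ 24.512 mcg/mL.
Steady-state peak Cmax,ss = C₀·R ≈ 24.512 × 1.1266 ≈ 27.615 mcg/mL.
Peak 27.6 mcg/mL vs MTC 19 mcg/mL: exceeds toxic threshold.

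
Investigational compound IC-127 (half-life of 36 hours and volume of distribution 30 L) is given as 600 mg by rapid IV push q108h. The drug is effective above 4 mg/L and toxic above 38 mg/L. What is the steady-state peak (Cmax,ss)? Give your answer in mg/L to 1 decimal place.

22.9 mg/L

τ = 108 h = 3 half-lives, so f = (1/2)^3 = 0.125.
Accumulation ratio R = 1/(1 − f) = 1/0.875 = 8/7.
Single-dose peak C₀ = D/Vd = 600/30 = 20 mg/L.
Steady-state peak Cmax,ss = C₀·R = 20 × 8/7 ≈ 22.857 mg/L.
Peak 22.9 mg/L vs MTC 38 mg/L: below toxic threshold.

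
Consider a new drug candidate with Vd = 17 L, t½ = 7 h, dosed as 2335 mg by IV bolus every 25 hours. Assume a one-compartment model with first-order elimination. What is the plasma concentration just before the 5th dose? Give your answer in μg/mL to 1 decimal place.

12.6 μg/mL

f = (1/2)^(τ/t½) = (1/2)^(25/7) ≈ 0.0841.
C₀ = D/Vd = 2335/17 ≈ 137.353 μg/mL.
Before the 5th dose, 4 doses have been given. Superposition: Cmin = C₀·(f + f² + … + f^4).
≈ 137.353 × (0.0841 + 0.0071 + 0.0006 + 0.0001) ≈ 137.353 × 0.0919 ≈ 12.623 μg/mL.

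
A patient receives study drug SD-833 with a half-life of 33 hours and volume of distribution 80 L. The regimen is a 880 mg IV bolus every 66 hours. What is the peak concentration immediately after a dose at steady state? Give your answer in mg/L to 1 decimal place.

The dosing interval is 2 half-lives, so f = 2^(−2) = 0.25.
At steady state, R = 1/(1 − 0.25) = 4/3.
Single-dose peak C₀ = D/Vd = 880/80 = 11 mg/L.
Steady-state peak Cmax,ss = C₀·R = 11 × 4/3 ≈ 14.667 mg/L.

14.7 mg/L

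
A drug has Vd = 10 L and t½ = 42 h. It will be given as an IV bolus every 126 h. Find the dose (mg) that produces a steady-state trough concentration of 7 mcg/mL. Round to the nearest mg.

490 mg

τ/t½ = 126/42 ≈ 3, so f = (1/2)^(126/42) ≈ 0.125000.
Cmin,ss = (D/Vd)·f/(1−f), so D = Cmin,ss·Vd·(1−f)/f.
D = 7 × 10 × (1−f)/f ≈ 7 × 10 × 7.00000 ≈ 490.00 mg.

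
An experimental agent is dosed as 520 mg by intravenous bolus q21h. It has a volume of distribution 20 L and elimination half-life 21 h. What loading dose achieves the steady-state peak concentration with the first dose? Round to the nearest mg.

1040 mg

f = (1/2)^(21/21) ≈ 0.500000; accumulation ratio R = 1/(1−f) ≈ 2.00000.
Loading dose to hit Cmax,ss on first dose: D_load = D_maint·R ≈ 520 × 2.00000 ≈ 1040.00 mg.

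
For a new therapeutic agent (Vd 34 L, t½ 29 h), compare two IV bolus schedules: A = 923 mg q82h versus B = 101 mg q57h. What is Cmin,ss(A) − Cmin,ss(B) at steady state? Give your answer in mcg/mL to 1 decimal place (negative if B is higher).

3.4 mcg/mL

Regimen A: f = (1/2)^(82/29) ≈ 0.1409; Cmin,ss = (923/34)·f/(1−f) ≈ 4.452 mcg/mL.
Regimen B: f = (1/2)^(57/29) ≈ 0.2560; Cmin,ss = (101/34)·f/(1−f) ≈ 1.022 mcg/mL.
Difference ≈ 4.452 − 1.022 ≈ 3.430 mcg/mL.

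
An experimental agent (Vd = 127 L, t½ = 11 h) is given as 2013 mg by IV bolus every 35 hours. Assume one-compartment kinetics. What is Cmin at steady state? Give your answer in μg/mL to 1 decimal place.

2.0 μg/mL

τ/t½ = 35/11 ≈ 3.1818, so fraction remaining f = (1/2)^(35/11) ≈ 0.1102.
Single-dose peak C₀ = D/Vd = 2013/127 ≈ 15.850 μg/mL.
Steady-state trough Cmin,ss = C₀·f/(1−f) ≈ 15.850 × 0.1102/0.8898 ≈ 1.963 μg/mL.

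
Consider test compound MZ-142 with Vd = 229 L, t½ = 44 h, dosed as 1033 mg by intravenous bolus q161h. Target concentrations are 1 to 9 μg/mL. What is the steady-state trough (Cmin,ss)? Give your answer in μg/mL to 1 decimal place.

k = ln2/t½ = ln2/44 ≈ 0.015753 h⁻¹; fraction remaining f = e^(−kτ) = e^(−0.015753×161) ≈ 0.0792.
Accumulation ratio R = 1/(1 − f) ≈ 1/0.9208 ≈ 1.0860.
Each bolus raises the concentration by D/Vd = 1033/229 ≈ 4.511 μg/mL.
Steady-state peak Cmax,ss = C₀·R ≈ 4.511 × 1.0860 ≈ 4.899 μg/mL.
Steady-state trough Cmin,ss = Cmax,ss·f ≈ 4.899 × 0.0792 ≈ 0.388 μg/mL.
Trough 0.4 μg/mL vs MEC 1 μg/mL: subtherapeutic.

0.4 μg/mL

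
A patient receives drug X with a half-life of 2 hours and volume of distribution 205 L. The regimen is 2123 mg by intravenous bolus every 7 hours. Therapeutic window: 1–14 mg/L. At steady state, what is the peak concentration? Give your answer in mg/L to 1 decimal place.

Over one 7-h interval, 7/2 ≈ 3.5 half-lives elapse, leaving f ≈ 0.0884 of each dose.
At steady state, accumulation factor R = 1/(1 − e^(−kτ)) ≈ 1.0970.
Each bolus raises the concentration by D/Vd = 2123/205 ≈ 10.356 mg/L.
Steady-state peak Cmax,ss = C₀·R ≈ 10.356 × 1.0970 ≈ 11.361 mg/L.
Peak 11.4 mg/L vs MTC 14 mg/L: below toxic threshold.

11.4 mg/L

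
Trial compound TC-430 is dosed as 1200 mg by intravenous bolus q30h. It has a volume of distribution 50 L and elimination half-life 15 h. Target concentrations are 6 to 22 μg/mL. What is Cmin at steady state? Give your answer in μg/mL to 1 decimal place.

8.0 μg/mL

The dosing interval is 2 half-lives, so f = 2^(−2) = 0.25.
Accumulation ratio R = 1/(1 − f) = 1/0.75 = 4/3.
Single-dose peak C₀ = D/Vd = 1200/50 = 24 μg/mL.
Steady-state peak Cmax,ss = C₀·R = 24 × 4/3 ≈ 32.000 μg/mL.
Steady-state trough Cmin,ss = Cmax,ss·f ≈ 32.000 × 0.25 ≈ 8.000 μg/mL.
Trough 8.0 μg/mL vs MEC 6 μg/mL: adequate.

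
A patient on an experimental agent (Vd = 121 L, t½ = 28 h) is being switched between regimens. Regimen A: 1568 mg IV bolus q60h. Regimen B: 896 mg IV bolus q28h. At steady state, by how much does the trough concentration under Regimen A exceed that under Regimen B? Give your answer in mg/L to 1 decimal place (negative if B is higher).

Regimen A: f = (1/2)^(60/28) ≈ 0.2264; Cmin,ss = (1568/121)·f/(1−f) ≈ 3.792 mg/L.
Regimen B: f = (1/2)^(28/28) ≈ 0.5000; Cmin,ss = (896/121)·f/(1−f) ≈ 7.405 mg/L.
Difference ≈ 3.792 − 7.405 ≈ -3.613 mg/L.

-3.6 mg/L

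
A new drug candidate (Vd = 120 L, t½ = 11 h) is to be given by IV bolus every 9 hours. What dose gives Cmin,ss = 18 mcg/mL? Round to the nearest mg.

τ/t½ = 9/11 ≈ 0.81818, so f = (1/2)^(9/11) ≈ 0.567156.
Cmin,ss = (D/Vd)·f/(1−f), so D = Cmin,ss·Vd·(1−f)/f.
D = 18 × 120 × (1−f)/f ≈ 18 × 120 × 0.76318 ≈ 1648.47 mg.

1648 mg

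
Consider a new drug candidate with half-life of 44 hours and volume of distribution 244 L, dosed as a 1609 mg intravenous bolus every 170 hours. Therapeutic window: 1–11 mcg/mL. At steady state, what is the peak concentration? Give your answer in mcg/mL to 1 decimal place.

Over one 170-h interval, 170/44 ≈ 3.8636 half-lives elapse, leaving f ≈ 0.0687 of each dose.
Accumulation ratio R = 1/(1 − f) ≈ 1/0.9313 ≈ 1.0738.
Single-dose peak C₀ = D/Vd = 1609/244 ≈ 6.594 mcg/mL.
Cmax,ss = C₀/(1 − f) ≈ 6.594/0.9313 ≈ 7.080 mcg/mL.
Peak 7.1 mcg/mL vs MTC 11 mcg/mL: below toxic threshold.

7.1 mcg/mL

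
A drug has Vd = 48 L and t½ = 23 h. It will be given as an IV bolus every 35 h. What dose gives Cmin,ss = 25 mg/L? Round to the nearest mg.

2246 mg

τ/t½ = 35/23 ≈ 1.5217, so f = (1/2)^(35/23) ≈ 0.348266.
Cmin,ss = (D/Vd)·f/(1−f), so D = Cmin,ss·Vd·(1−f)/f.
D = 25 × 48 × (1−f)/f ≈ 25 × 48 × 1.87137 ≈ 2245.64 mg.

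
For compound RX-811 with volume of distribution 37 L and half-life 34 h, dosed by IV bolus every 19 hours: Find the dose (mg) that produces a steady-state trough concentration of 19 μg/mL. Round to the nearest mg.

τ/t½ = 19/34 ≈ 0.55882, so f = (1/2)^(19/34) ≈ 0.678856.
Cmin,ss = (D/Vd)·f/(1−f), so D = Cmin,ss·Vd·(1−f)/f.
D = 19 × 37 × (1−f)/f ≈ 19 × 37 × 0.47307 ≈ 332.57 mg.

333 mg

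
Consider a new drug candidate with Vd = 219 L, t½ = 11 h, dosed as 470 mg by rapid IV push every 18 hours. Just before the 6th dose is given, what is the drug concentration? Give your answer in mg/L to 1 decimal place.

f = (1/2)^(τ/t½) = (1/2)^(18/11) ≈ 0.3217.
C₀ = D/Vd = 470/219 ≈ 2.146 mg/L.
Before the 6th dose, 5 doses have been given. Superposition: Cmin = C₀·(f + f² + … + f^5).
≈ 2.146 × (0.3217 + 0.1035 + 0.0333 + 0.0107 + 0.0034) ≈ 2.146 × 0.4726 ≈ 1.014 mg/L.

1.0 mg/L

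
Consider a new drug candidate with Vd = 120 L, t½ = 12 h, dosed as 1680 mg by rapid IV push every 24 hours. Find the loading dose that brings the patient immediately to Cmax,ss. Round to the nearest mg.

2240 mg

f = (1/2)^(24/12) ≈ 0.250000; accumulation ratio R = 1/(1−f) ≈ 1.33333.
Loading dose to hit Cmax,ss on first dose: D_load = D_maint·R ≈ 1680 × 1.33333 ≈ 2239.99 mg.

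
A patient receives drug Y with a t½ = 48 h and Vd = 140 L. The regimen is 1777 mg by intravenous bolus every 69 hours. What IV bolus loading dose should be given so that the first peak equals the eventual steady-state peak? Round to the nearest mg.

2817 mg

f = (1/2)^(69/48) ≈ 0.369207; accumulation ratio R = 1/(1−f) ≈ 1.58531.
Loading dose to hit Cmax,ss on first dose: D_load = D_maint·R ≈ 1777 × 1.58531 ≈ 2817.10 mg.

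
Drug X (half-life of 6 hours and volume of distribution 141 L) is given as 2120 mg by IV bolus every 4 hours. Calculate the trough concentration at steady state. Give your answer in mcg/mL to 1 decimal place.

k = ln2/t½ = ln2/6 ≈ 0.115525 h⁻¹; fraction remaining f = e^(−kτ) = e^(−0.115525×4) ≈ 0.6300.
At steady state, accumulation factor R = 1/(1 − e^(−kτ)) ≈ 2.7027.
Each bolus raises the concentration by D/Vd = 2120/141 ≈ 15.035 mcg/mL.
Steady-state peak Cmax,ss = C₀·R ≈ 15.035 × 2.7027 ≈ 40.635 mcg/mL.
Steady-state trough Cmin,ss = Cmax,ss·f ≈ 40.635 × 0.6300 ≈ 25.600 mcg/mL.

25.6 mcg/mL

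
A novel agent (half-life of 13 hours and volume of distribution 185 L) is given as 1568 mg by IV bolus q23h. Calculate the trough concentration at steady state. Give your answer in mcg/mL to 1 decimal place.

3.5 mcg/mL

k = ln2/t½ = ln2/13 ≈ 0.053319 h⁻¹; fraction remaining f = e^(−kτ) = e^(−0.053319×23) ≈ 0.2934.
Accumulation ratio R = 1/(1 − f) ≈ 1/0.7066 ≈ 1.4152.
Each bolus raises the concentration by D/Vd = 1568/185 ≈ 8.476 mcg/mL.
Steady-state peak Cmax,ss = C₀·R ≈ 8.476 × 1.4152 ≈ 11.995 mcg/mL.
Steady-state trough Cmin,ss = Cmax,ss·f ≈ 11.995 × 0.2934 ≈ 3.519 mcg/mL.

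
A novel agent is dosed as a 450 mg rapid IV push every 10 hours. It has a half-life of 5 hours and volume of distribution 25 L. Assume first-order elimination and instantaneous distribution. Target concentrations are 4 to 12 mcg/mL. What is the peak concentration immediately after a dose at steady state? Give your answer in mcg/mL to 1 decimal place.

The dosing interval is 2 half-lives, so f = 2^(−2) = 0.25.
Accumulation ratio R = 1/(1 − f) = 1/0.75 = 4/3.
Single-dose peak C₀ = D/Vd = 450/25 = 18 mcg/mL.
Steady-state peak Cmax,ss = C₀·R = 18 × 4/3 ≈ 24.000 mcg/mL.
Peak 24.0 mcg/mL vs MTC 12 mcg/mL: exceeds toxic threshold.

24.0 mcg/mL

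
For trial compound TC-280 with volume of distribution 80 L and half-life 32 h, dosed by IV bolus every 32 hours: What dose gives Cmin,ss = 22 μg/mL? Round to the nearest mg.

τ/t½ = 32/32 ≈ 1, so f = (1/2)^(32/32) ≈ 0.500000.
Cmin,ss = (D/Vd)·f/(1−f), so D = Cmin,ss·Vd·(1−f)/f.
D = 22 × 80 × (1−f)/f ≈ 22 × 80 × 1.00000 ≈ 1760.00 mg.

1760 mg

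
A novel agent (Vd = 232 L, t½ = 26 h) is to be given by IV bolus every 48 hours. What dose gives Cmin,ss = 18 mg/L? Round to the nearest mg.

τ/t½ = 48/26 ≈ 1.8462, so f = (1/2)^(48/26) ≈ 0.278133.
Cmin,ss = (D/Vd)·f/(1−f), so D = Cmin,ss·Vd·(1−f)/f.
D = 18 × 232 × (1−f)/f ≈ 18 × 232 × 2.59540 ≈ 10838.39 mg.

10838 mg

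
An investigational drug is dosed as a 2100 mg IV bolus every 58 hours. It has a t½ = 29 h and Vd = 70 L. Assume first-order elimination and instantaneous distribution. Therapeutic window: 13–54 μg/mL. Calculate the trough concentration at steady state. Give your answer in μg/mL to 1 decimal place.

10.0 μg/mL

τ = 58 h = 2 half-lives, so f = (1/2)^2 = 0.25.
At steady state, R = 1/(1 − 0.25) = 4/3.
Single-dose peak C₀ = D/Vd = 2100/70 = 30 μg/mL.
Steady-state peak Cmax,ss = C₀·R = 30 × 4/3 ≈ 40.000 μg/mL.
Steady-state trough Cmin,ss = Cmax,ss·f ≈ 40.000 × 0.25 ≈ 10.000 μg/mL.
Trough 10.0 μg/mL vs MEC 13 μg/mL: subtherapeutic.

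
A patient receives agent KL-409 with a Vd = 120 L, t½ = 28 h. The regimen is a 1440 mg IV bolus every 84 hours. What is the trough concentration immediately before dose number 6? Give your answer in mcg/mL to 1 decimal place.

f = (1/2)^(τ/t½) = (1/2)^(84/28) ≈ 0.1250.
C₀ = D/Vd = 1440/120 ≈ 12.000 mcg/mL.
Before the 6th dose, 5 doses have been given. Superposition: Cmin = C₀·(f + f² + … + f^5).
≈ 12.000 × (0.1250 + 0.0156 + 0.0020 + 0.0002 + 0.0000) ≈ 12.000 × 0.1428 ≈ 1.714 mcg/mL.

1.7 mcg/mL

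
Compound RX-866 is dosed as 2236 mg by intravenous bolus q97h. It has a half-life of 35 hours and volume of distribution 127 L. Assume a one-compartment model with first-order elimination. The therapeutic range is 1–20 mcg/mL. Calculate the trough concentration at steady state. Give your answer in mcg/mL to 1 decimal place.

τ/t½ = 97/35 ≈ 2.7714, so fraction remaining f = (1/2)^(97/35) ≈ 0.1465.
Accumulation ratio R = 1/(1 − f) ≈ 1/0.8535 ≈ 1.1716.
Each bolus raises the concentration by D/Vd = 2236/127 ≈ 17.606 mcg/mL.
Steady-state peak Cmax,ss = C₀·R ≈ 17.606 × 1.1716 ≈ 20.627 mcg/mL.
Steady-state trough Cmin,ss = Cmax,ss·f ≈ 20.627 × 0.1465 ≈ 3.022 mcg/mL.
Trough 3.0 mcg/mL vs MEC 1 mcg/mL: adequate.

3.0 mcg/mL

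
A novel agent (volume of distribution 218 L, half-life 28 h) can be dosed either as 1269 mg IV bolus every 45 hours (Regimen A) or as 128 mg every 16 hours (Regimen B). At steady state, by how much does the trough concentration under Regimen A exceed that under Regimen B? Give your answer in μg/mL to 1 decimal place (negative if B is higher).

1.6 μg/mL

Regimen A: f = (1/2)^(45/28) ≈ 0.3282; Cmin,ss = (1269/218)·f/(1−f) ≈ 2.844 μg/mL.
Regimen B: f = (1/2)^(16/28) ≈ 0.6730; Cmin,ss = (128/218)·f/(1−f) ≈ 1.208 μg/mL.
Difference ≈ 2.844 − 1.208 ≈ 1.636 μg/mL.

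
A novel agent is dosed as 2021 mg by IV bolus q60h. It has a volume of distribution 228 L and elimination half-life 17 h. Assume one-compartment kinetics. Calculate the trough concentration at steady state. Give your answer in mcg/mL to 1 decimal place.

0.8 mcg/mL

Over one 60-h interval, 60/17 ≈ 3.5294 half-lives elapse, leaving f ≈ 0.0866 of each dose.
At steady state, accumulation factor R = 1/(1 − e^(−kτ)) ≈ 1.0948.
Single-dose peak C₀ = D/Vd = 2021/228 ≈ 8.864 mcg/mL.
Steady-state peak Cmax,ss = C₀·R ≈ 8.864 × 1.0948 ≈ 9.704 mcg/mL.
One interval later, Cmin,ss = Cmax,ss·e^(−kτ) ≈ 9.704 × 0.0866 ≈ 0.840 mcg/mL.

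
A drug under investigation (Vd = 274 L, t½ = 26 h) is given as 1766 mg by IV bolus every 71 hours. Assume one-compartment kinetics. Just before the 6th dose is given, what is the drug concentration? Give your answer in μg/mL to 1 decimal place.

1.1 μg/mL

f = (1/2)^(τ/t½) = (1/2)^(71/26) ≈ 0.1506.
C₀ = D/Vd = 1766/274 ≈ 6.445 μg/mL.
Before the 6th dose, 5 doses have been given. Superposition: Cmin = C₀·(f + f² + … + f^5).
≈ 6.445 × (0.1506 + 0.0227 + 0.0034 + 0.0005 + 0.0001) ≈ 6.445 × 0.1773 ≈ 1.143 μg/mL.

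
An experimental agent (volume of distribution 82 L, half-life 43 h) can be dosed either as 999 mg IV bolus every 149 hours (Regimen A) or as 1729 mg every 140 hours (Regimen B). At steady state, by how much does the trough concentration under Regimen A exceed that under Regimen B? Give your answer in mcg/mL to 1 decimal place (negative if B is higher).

-1.3 mcg/mL

Regimen A: f = (1/2)^(149/43) ≈ 0.0906; Cmin,ss = (999/82)·f/(1−f) ≈ 1.214 mcg/mL.
Regimen B: f = (1/2)^(140/43) ≈ 0.1047; Cmin,ss = (1729/82)·f/(1−f) ≈ 2.466 mcg/mL.
Difference ≈ 1.214 − 2.466 ≈ -1.252 mcg/mL.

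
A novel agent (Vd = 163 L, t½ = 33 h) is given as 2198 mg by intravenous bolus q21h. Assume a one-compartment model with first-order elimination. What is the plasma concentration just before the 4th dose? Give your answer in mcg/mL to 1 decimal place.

17.8 mcg/mL

f = (1/2)^(τ/t½) = (1/2)^(21/33) ≈ 0.6433.
C₀ = D/Vd = 2198/163 ≈ 13.485 mcg/mL.
Before the 4th dose, 3 doses have been given. Superposition: Cmin = C₀·(f + f² + … + f^3).
≈ 13.485 × (0.6433 + 0.4138 + 0.2662) ≈ 13.485 × 1.3233 ≈ 17.845 mcg/mL.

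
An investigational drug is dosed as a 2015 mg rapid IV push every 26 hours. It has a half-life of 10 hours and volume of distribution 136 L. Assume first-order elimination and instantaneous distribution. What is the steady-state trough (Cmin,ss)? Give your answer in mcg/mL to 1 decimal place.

τ/t½ = 26/10 ≈ 2.6, so fraction remaining f = (1/2)^(26/10) ≈ 0.1649.
At steady state, accumulation factor R = 1/(1 − e^(−kτ)) ≈ 1.1975.
Each bolus raises the concentration by D/Vd = 2015/136 ≈ 14.816 mcg/mL.
Cmax,ss = C₀/(1 − f) ≈ 14.816/0.8351 ≈ 17.742 mcg/mL.
Steady-state trough Cmin,ss = Cmax,ss·f ≈ 17.742 × 0.1649 ≈ 2.926 mcg/mL.

2.9 mcg/mL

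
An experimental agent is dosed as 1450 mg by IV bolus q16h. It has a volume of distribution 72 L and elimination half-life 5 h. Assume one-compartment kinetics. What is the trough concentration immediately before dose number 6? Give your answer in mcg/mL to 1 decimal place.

f = (1/2)^(τ/t½) = (1/2)^(16/5) ≈ 0.1088.
C₀ = D/Vd = 1450/72 ≈ 20.139 mcg/mL.
Before the 6th dose, 5 doses have been given. Superposition: Cmin = C₀·(f + f² + … + f^5).
≈ 20.139 × (0.1088 + 0.0118 + 0.0013 + 0.0001 + 0.0000) ≈ 20.139 × 0.1220 ≈ 2.457 mcg/mL.

2.5 mcg/mL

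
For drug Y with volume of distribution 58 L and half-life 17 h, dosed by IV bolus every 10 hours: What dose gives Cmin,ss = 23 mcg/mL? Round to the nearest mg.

τ/t½ = 10/17 ≈ 0.58824, so f = (1/2)^(10/17) ≈ 0.665156.
Cmin,ss = (D/Vd)·f/(1−f), so D = Cmin,ss·Vd·(1−f)/f.
D = 23 × 58 × (1−f)/f ≈ 23 × 58 × 0.50341 ≈ 671.55 mg.

672 mg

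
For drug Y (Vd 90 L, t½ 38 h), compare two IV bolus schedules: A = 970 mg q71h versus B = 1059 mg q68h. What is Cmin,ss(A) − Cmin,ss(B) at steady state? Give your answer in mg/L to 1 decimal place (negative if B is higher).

Regimen A: f = (1/2)^(71/38) ≈ 0.2739; Cmin,ss = (970/90)·f/(1−f) ≈ 4.066 mg/L.
Regimen B: f = (1/2)^(68/38) ≈ 0.2893; Cmin,ss = (1059/90)·f/(1−f) ≈ 4.790 mg/L.
Difference ≈ 4.066 − 4.790 ≈ -0.724 mg/L.

-0.7 mg/L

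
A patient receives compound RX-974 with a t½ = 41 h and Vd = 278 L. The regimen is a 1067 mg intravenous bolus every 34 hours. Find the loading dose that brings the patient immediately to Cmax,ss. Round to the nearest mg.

2441 mg

f = (1/2)^(34/41) ≈ 0.562815; accumulation ratio R = 1/(1−f) ≈ 2.28736.
Loading dose to hit Cmax,ss on first dose: D_load = D_maint·R ≈ 1067 × 2.28736 ≈ 2440.61 mg.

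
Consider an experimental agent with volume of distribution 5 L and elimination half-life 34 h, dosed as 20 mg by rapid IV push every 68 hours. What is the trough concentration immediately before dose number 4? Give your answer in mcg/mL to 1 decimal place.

1.3 mcg/mL

f = (1/2)^(τ/t½) = (1/2)^(68/34) ≈ 0.2500.
C₀ = D/Vd = 20/5 ≈ 4.000 mcg/mL.
Before the 4th dose, 3 doses have been given. Superposition: Cmin = C₀·(f + f² + … + f^3).
≈ 4.000 × (0.2500 + 0.0625 + 0.0156) ≈ 4.000 × 0.3281 ≈ 1.312 mcg/mL.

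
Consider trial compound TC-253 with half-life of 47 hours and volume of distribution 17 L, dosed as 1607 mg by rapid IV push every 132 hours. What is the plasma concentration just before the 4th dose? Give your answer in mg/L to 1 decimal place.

15.7 mg/L

f = (1/2)^(τ/t½) = (1/2)^(132/47) ≈ 0.1427.
C₀ = D/Vd = 1607/17 ≈ 94.529 mg/L.
Before the 4th dose, 3 doses have been given. Superposition: Cmin = C₀·(f + f² + … + f^3).
≈ 94.529 × (0.1427 + 0.0204 + 0.0029) ≈ 94.529 × 0.1660 ≈ 15.692 mg/L.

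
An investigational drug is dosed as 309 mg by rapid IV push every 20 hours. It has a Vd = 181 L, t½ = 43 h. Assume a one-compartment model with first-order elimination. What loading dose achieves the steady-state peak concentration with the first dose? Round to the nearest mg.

1121 mg

f = (1/2)^(20/43) ≈ 0.724413; accumulation ratio R = 1/(1−f) ≈ 3.62862.
Loading dose to hit Cmax,ss on first dose: D_load = D_maint·R ≈ 309 × 3.62862 ≈ 1121.24 mg.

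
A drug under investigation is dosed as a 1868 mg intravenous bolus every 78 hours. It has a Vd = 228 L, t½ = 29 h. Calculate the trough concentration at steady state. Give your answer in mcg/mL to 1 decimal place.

1.5 mcg/mL

τ/t½ = 78/29 ≈ 2.6897, so fraction remaining f = (1/2)^(78/29) ≈ 0.1550.
At steady state, accumulation factor R = 1/(1 − e^(−kτ)) ≈ 1.1834.
Single-dose peak C₀ = D/Vd = 1868/228 ≈ 8.193 mcg/mL.
Cmax,ss = C₀/(1 − f) ≈ 8.193/0.8450 ≈ 9.696 mcg/mL.
Steady-state trough Cmin,ss = Cmax,ss·f ≈ 9.696 × 0.1550 ≈ 1.503 mcg/mL.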